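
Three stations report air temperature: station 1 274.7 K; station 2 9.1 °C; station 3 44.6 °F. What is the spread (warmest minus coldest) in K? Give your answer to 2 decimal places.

station 1: 274.7 K = 1.550 °C.
station 3: 44.6 °F = 7.000 °C.
Spread: 9.100 − 1.550 = 7.550 °C.

7.55 K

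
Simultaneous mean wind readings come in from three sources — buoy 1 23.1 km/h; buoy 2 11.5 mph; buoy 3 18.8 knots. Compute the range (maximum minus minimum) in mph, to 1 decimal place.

buoy 1: 23.1 km/h = 14.354 mph.
buoy 3: 18.8 kt = 21.635 mph.
Spread: 21.635 − 11.500 = 10.1 mph.

10.1 mph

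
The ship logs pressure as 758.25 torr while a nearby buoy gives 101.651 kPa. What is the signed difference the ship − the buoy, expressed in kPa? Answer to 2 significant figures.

-0.56 kPa

the ship: 758.25 mmHg = 101.0917 kPa.
Difference: 101.0917 − 101.6510 = -0.56 kPa.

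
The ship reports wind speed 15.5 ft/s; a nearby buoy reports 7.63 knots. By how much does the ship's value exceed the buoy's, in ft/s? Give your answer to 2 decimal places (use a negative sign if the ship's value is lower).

the buoy: 7.63 kt = 12.8780 ft/s.
Difference: 15.5000 − 12.8780 = 2.62 ft/s.

2.62 ft/s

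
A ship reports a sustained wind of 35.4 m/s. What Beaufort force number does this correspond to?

Beaufort force 12

35.4 m/s lies in the Beaufort 12 band (hurricane force, ≥32.7 m/s).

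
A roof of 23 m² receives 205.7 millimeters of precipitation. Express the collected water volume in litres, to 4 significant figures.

4731 litres

1 mm over 1 m² is 1 L, so volume = 205.7 × 23 = 4731.1 L ≈ 4731 L.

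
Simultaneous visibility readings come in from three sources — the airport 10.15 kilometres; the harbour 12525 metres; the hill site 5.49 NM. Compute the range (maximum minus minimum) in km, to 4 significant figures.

2.375 km

the harbour: 12525 m = 12.52500 km.
the hill site: 5.49 nmi = 10.16748 km.
Spread: 12.52500 − 10.15000 = 2.375 km.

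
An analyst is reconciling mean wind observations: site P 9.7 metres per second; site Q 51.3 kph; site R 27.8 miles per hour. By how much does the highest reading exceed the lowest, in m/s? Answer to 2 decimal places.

4.55 m/s

site Q: 51.3 km/h = 14.2500 m/s.
site R: 27.8 mph = 12.4277 m/s.
Spread: 14.2500 − 9.7000 = 4.55 m/s.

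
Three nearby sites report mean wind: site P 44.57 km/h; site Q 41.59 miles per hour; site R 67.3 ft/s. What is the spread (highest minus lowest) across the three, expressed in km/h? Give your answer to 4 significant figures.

29.28 km/h

site Q: 41.59 mph = 66.9326 km/h.
site R: 67.3 ft/s = 73.8469 km/h.
Spread: 73.8469 − 44.5700 = 29.28 km/h.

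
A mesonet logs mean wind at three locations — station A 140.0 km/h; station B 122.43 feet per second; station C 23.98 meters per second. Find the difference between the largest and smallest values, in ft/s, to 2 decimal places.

48.91 ft/s

station A: 140.0 km/h = 127.5882 ft/s.
station C: 23.98 m/s = 78.6745 ft/s.
Spread: 127.5882 − 78.6745 = 48.91 ft/s.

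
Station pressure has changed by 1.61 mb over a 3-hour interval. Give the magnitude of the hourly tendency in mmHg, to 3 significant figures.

0.403 mmHg per hour

1.61 mb / 3 h × 0.750062 mmHg/mb = 0.403 mmHg/h.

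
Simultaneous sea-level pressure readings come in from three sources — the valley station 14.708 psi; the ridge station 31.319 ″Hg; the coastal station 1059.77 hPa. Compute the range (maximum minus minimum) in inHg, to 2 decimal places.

the valley station: 14.708 psi = 29.9458 inHg.
the coastal station: 1059.77 hPa = 31.2950 inHg.
Spread: 31.3190 − 29.9458 = 1.37 inHg.

1.37 inHg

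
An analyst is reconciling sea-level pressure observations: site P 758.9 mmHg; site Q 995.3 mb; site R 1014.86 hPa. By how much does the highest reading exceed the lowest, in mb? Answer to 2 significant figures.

20 mb

site P: 758.9 mmHg = 1011.78 mb.
site R: 1014.86 hPa = 1014.86 mb.
Spread: 1014.86 − 995.30 = 20 mb.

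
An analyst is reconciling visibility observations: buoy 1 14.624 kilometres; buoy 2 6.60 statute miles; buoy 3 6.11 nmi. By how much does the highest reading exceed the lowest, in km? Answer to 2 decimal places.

buoy 2: 6.60 SM = 10.6217 km.
buoy 3: 6.11 nmi = 11.3157 km.
Spread: 14.6240 − 10.6217 = 4.00 km.

4.00 km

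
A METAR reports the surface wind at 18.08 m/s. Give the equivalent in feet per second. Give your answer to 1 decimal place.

59.3 ft/s

1 m/s = 3.28084 ft/s, so 18.08 × 3.28084 = 59.3 ft/s.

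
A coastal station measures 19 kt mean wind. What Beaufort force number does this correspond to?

19 kt lies in the Beaufort 5 band (fresh breeze, 17–21 kt).

Beaufort force 5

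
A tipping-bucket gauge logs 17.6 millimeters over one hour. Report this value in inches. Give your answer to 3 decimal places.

1 mm = 0.0393701 in, so 17.6 × 0.0393701 = 0.693 in.

0.693 in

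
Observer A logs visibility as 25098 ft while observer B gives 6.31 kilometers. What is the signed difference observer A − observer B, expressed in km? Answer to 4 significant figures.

observer A: 25098 ft = 7.64987 km.
Difference: 7.64987 − 6.31000 = 1.340 km.

1.340 km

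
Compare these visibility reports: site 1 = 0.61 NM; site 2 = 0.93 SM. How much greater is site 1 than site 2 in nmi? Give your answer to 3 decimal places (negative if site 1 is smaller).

site 2: 0.93 SM = 0.80815 nmi.
Difference: 0.61000 − 0.80815 = -0.198 nmi.

-0.198 nmi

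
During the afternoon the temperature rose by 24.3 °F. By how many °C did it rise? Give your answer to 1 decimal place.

Converting a difference, only the 9/5 scale factor applies: Δ°C = 24.3 × 0.5556 = 13.5 °C.

13.5 °C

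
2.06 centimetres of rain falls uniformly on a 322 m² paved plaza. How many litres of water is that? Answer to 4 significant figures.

6633 litres

Depth: 2.06 cm × 10 = 20.6 mm.
1 mm over 1 m² is 1 L, so volume = 20.6 × 322 = 6633.2 L ≈ 6633 L.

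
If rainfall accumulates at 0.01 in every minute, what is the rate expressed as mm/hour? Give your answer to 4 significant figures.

0.01 in/minute × 25.4 mm/in × 60 minute/hour = 15.24 mm/hour.

15.24 mm/hour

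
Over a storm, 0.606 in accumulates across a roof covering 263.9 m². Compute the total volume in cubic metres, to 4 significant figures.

Depth: 0.606 in × 25.4 = 15.3924 mm.
1 mm over 1 m² is 1 L, so volume = 15.3924 × 263.9 = 4062.0544 L = 4.062 m³.

4.062 cubic metres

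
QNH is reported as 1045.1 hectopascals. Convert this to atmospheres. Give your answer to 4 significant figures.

1 hPa = 0.000986923 atm, so 1045.1 × 0.000986923 = 1.031 atm.

1.031 atm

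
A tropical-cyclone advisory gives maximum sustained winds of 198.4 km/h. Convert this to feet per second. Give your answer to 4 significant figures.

180.8 ft/s

1 km/h = 0.911344 ft/s, so 198.4 × 0.911344 = 180.8 ft/s.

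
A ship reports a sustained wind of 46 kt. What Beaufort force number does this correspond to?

46 kt lies in the Beaufort 9 band (strong gale, 41–47 kt).

Beaufort force 9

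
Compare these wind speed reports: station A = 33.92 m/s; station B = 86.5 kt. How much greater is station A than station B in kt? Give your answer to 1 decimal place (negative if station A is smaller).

-20.6 kt

station A: 33.92 m/s = 65.935 kt.
Difference: 65.935 − 86.500 = -20.6 kt.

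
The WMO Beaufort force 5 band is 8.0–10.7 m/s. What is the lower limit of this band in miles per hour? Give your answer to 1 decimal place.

8.0–10.7 m/s × 2.237 = 17.9–23.9 mph.

17.9 mph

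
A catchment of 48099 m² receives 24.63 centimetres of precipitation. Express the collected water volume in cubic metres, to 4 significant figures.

Depth: 24.63 cm × 10 = 246.3 mm.
1 mm over 1 m² is 1 L, so volume = 246.3 × 48099 = 11846784 L = 11850 m³.

11850 cubic metres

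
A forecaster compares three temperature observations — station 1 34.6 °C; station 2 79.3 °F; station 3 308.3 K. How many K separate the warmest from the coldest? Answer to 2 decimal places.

8.87 K

station 2: 79.3 °F = 26.278 °C.
station 3: 308.3 K = 35.150 °C.
Spread: 35.150 − 26.278 = 8.872 °C.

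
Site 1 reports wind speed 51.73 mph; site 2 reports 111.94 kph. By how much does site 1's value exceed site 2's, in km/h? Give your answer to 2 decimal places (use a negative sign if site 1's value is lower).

-28.69 km/h

site 1: 51.73 mph = 83.2514 km/h.
Difference: 83.2514 − 111.9400 = -28.69 km/h.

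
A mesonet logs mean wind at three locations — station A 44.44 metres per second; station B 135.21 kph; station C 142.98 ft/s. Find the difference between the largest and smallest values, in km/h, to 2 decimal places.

24.77 km/h

station A: 44.44 m/s = 159.9840 km/h.
station C: 142.98 ft/s = 156.8891 km/h.
Spread: 159.9840 − 135.2100 = 24.77 km/h.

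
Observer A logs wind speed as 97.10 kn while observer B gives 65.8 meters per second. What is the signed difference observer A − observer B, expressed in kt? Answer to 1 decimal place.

-30.8 kt

observer B: 65.8 m/s = 127.905 kt.
Difference: 97.100 − 127.905 = -30.8 kt.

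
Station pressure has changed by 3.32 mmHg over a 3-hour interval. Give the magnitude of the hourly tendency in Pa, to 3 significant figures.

3.32 mmHg / 3 h × 133.322 Pa/mmHg = 148 Pa/h.

148 Pa per hour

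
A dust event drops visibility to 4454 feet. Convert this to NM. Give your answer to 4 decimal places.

1 ft = 0.000164579 nmi, so 4454 × 0.000164579 = 0.7330 nmi.

0.7330 nmi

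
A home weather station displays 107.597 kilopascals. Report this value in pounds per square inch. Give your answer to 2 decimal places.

1 kPa = 0.145038 psi, so 107.597 × 0.145038 = 15.61 psi.

15.61 psi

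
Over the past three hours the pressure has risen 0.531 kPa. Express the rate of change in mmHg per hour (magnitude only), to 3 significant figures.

0.531 kPa / 3 h × 7.50062 mmHg/kPa = 1.33 mmHg/h.

1.33 mmHg per hour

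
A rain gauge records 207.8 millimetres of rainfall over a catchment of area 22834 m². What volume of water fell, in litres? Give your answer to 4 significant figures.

1 mm over 1 m² is 1 L, so volume = 207.8 × 22834 = 4744905.2 L ≈ 4745000 L.

4745000 litres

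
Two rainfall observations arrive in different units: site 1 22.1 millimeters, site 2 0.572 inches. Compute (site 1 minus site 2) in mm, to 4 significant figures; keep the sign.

7.571 mm

site 2: 0.572 in = 14.52880 mm.
Difference: 22.10000 − 14.52880 = 7.571 mm.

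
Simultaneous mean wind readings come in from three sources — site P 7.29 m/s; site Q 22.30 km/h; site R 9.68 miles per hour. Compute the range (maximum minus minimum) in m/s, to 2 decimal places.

site Q: 22.30 km/h = 6.1944 m/s.
site R: 9.68 mph = 4.3273 m/s.
Spread: 7.2900 − 4.3273 = 2.96 m/s.

2.96 m/s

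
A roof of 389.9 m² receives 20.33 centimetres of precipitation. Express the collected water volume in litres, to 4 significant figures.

Depth: 20.33 cm × 10 = 203.3 mm.
1 mm over 1 m² is 1 L, so volume = 203.3 × 389.9 = 79266.67 L ≈ 79270 L.

79270 litres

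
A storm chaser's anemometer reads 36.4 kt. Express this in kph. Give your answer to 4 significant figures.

67.41 km/h

1 kt = 1.852 km/h, so 36.4 × 1.852 = 67.41 km/h.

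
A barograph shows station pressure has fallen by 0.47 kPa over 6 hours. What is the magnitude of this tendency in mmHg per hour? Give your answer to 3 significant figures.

0.588 mmHg per hour

0.47 kPa / 6 h × 7.50062 mmHg/kPa = 0.588 mmHg/h.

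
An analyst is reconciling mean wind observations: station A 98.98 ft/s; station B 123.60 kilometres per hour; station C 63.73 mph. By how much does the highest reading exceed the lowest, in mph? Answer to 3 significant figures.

station A: 98.98 ft/s = 67.486 mph.
station B: 123.60 km/h = 76.801 mph.
Spread: 76.801 − 63.730 = 13.1 mph.

13.1 mph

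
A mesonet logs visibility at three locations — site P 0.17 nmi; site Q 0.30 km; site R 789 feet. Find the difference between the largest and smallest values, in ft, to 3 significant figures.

244 ft

site P: 0.17 nmi = 1032.94 ft.
site Q: 0.30 km = 984.25 ft.
Spread: 1032.94 − 789.00 = 244 ft.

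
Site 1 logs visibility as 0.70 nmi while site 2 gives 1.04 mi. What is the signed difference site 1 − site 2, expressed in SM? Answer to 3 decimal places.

site 1: 0.70 nmi = 0.80555 SM.
Difference: 0.80555 − 1.04000 = -0.234 SM.

-0.234 SM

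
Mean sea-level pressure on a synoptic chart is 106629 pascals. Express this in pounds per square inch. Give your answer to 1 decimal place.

15.5 psi

1 Pa = 0.000145038 psi, so 106629 × 0.000145038 = 15.5 psi.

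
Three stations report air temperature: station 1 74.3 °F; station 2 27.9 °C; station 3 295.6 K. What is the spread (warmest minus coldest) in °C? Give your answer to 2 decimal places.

station 1: 74.3 °F = 23.500 °C.
station 3: 295.6 K = 22.450 °C.
Spread: 27.900 − 22.450 = 5.450 °C.

5.45 °C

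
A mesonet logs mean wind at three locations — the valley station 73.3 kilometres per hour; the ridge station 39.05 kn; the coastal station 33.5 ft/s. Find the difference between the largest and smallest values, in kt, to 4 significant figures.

19.73 kt

the valley station: 73.3 km/h = 39.5788 kt.
the coastal station: 33.5 ft/s = 19.8482 kt.
Spread: 39.5788 − 19.8482 = 19.73 kt.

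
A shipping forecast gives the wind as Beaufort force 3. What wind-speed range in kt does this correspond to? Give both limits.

Beaufort 3 (gentle breeze) spans 7–10 knots.

7 to 10 kt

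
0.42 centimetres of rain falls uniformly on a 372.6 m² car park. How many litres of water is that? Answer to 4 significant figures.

1565 litres

Depth: 0.42 cm × 10 = 4.2 mm.
1 mm over 1 m² is 1 L, so volume = 4.2 × 372.6 = 1564.92 L ≈ 1565 L.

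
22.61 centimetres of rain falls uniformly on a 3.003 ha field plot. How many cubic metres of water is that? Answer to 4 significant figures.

6790 cubic metres

Depth: 22.61 cm × 10 = 226.1 mm.
Area: 3.003 ha = 30030 m².
1 mm over 1 m² is 1 L, so volume = 226.1 × 30030 = 6789783 L = 6790 m³.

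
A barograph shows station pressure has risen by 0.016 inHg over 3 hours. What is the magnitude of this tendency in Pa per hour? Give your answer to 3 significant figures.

0.016 inHg / 3 h × 3386.39 Pa/inHg = 18.1 Pa/h.

18.1 Pa per hour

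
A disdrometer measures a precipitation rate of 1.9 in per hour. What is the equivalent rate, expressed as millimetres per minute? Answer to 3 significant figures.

1.9 in/hour × 25.4 mm/in × 0.0166667 hour/minute = 0.804 mm/minute.

0.804 mm/minute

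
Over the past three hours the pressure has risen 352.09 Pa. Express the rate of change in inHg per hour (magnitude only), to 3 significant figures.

352.09 Pa / 3 h × 0.0002953 inHg/Pa = 0.0347 inHg/h.

0.0347 inHg per hour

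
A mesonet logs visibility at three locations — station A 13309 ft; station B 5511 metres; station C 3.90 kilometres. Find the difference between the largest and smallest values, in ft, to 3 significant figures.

5290 ft

station B: 5511 m = 18080.71 ft.
station C: 3.90 km = 12795.28 ft.
Spread: 18080.71 − 12795.28 = 5290 ft.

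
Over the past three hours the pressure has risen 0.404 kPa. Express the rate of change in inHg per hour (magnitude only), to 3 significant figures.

0.404 kPa / 3 h × 0.2953 inHg/kPa = 0.0398 inHg/h.

0.0398 inHg per hour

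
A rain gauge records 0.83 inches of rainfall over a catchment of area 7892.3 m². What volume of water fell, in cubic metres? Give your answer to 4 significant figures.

Depth: 0.83 in × 25.4 = 21.082 mm.
1 mm over 1 m² is 1 L, so volume = 21.082 × 7892.3 = 166385.47 L = 166.4 m³.

166.4 cubic metres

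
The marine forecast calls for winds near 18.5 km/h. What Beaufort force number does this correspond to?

Beaufort force 3

18.5 km/h = 5.1 m/s, which is Beaufort 3 (gentle breeze, 3.4–5.4 m/s).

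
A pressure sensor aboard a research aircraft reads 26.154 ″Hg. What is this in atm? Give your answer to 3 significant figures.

0.874 atm

1 inHg = 0.0334211 atm, so 26.154 × 0.0334211 = 0.874 atm.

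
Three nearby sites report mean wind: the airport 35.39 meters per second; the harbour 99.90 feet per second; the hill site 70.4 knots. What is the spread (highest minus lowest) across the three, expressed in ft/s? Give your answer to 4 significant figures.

18.92 ft/s

the airport: 35.39 m/s = 116.1089 ft/s.
the hill site: 70.4 kt = 118.8218 ft/s.
Spread: 118.8218 − 99.9000 = 18.92 ft/s.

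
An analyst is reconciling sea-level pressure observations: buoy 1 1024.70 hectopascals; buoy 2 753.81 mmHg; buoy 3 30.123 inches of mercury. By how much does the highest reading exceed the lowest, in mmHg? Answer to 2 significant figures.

buoy 1: 1024.70 hPa = 768.59 mmHg.
buoy 3: 30.123 inHg = 765.12 mmHg.
Spread: 768.59 − 753.81 = 15 mmHg.

15 mmHg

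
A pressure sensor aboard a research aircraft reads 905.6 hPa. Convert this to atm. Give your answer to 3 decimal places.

1 hPa = 0.000986923 atm, so 905.6 × 0.000986923 = 0.894 atm.

0.894 atm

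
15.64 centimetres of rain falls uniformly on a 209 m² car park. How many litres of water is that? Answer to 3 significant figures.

Depth: 15.64 cm × 10 = 156.4 mm.
1 mm over 1 m² is 1 L, so volume = 156.4 × 209 = 32687.6 L ≈ 32700 L.

32700 litres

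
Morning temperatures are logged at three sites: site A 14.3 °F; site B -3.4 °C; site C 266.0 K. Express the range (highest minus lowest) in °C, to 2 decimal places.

6.43 °C

site A: 14.3 °F = -9.833 °C.
site C: 266.0 K = -7.150 °C.
Spread: (-3.400) − (-9.833) = 6.433 °C.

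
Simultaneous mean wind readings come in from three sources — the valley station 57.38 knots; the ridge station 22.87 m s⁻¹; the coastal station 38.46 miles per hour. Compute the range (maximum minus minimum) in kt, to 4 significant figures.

the ridge station: 22.87 m/s = 44.4557 kt.
the coastal station: 38.46 mph = 33.4208 kt.
Spread: 57.3800 − 33.4208 = 23.96 kt.

23.96 kt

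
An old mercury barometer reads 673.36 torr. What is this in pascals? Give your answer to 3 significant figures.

89800 Pa

1 mmHg = 133.322 Pa, so 673.36 × 133.322 = 89800 Pa.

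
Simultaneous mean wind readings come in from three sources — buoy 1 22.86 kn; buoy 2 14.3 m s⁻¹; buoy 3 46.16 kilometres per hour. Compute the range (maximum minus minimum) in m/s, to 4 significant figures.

buoy 1: 22.86 kt = 11.76020 m/s.
buoy 3: 46.16 km/h = 12.82222 m/s.
Spread: 14.30000 − 11.76020 = 2.540 m/s.

2.540 m/s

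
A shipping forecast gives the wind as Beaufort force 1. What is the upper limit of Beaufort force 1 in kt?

Beaufort 1 (light air) spans 1–3 knots.

3 kt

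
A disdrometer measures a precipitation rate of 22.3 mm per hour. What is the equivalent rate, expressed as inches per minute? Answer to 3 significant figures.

0.0146 in/minute

22.3 mm/hour × 0.0393701 in/mm × 0.0166667 hour/minute = 0.0146 in/minute.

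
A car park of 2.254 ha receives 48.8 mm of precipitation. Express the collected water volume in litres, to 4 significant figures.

Area: 2.254 ha = 22540 m².
1 mm over 1 m² is 1 L, so volume = 48.8 × 22540 = 1099952 L ≈ 1100000 L.

1100000 litres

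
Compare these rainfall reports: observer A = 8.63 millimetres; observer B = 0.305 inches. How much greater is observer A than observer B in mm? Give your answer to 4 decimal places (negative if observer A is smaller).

observer B: 0.305 in = 7.747000 mm.
Difference: 8.630000 − 7.747000 = 0.8830 mm.

0.8830 mm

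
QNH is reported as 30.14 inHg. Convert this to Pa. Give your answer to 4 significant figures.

102100 Pa

1 inHg = 3386.39 Pa, so 30.14 × 3386.39 = 102100 Pa.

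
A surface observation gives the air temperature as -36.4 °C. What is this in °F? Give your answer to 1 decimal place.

°F = °C × 9/5 + 32 = -36.4 × 1.8 + 32 = -33.5 °F.

-33.5 °F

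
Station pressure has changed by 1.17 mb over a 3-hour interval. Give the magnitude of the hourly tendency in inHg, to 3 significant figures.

0.0115 inHg per hour

1.17 mb / 3 h × 0.02953 inHg/mb = 0.0115 inHg/h.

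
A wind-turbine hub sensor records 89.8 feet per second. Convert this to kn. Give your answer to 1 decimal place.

1 ft/s = 0.592484 kt, so 89.8 × 0.592484 = 53.2 kt.

53.2 kt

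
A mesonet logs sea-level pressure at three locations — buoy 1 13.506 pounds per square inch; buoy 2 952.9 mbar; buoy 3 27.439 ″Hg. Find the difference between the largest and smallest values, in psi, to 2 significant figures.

0.34 psi

buoy 2: 952.9 mb = 13.8206 psi.
buoy 3: 27.439 inHg = 13.4768 psi.
Spread: 13.8206 − 13.4768 = 0.34 psi.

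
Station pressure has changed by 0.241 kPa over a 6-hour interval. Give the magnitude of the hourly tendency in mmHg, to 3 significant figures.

0.301 mmHg per hour

0.241 kPa / 6 h × 7.50062 mmHg/kPa = 0.301 mmHg/h.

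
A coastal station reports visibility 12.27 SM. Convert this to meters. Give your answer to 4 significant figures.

1 SM = 1609.34 m, so 12.27 × 1609.34 = 19750 m.

19750 m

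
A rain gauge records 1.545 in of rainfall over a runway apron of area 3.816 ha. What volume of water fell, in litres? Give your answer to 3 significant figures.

1500000 litres

Depth: 1.545 in × 25.4 = 39.243 mm.
Area: 3.816 ha = 38160 m².
1 mm over 1 m² is 1 L, so volume = 39.243 × 38160 = 1497512.9 L ≈ 1500000 L.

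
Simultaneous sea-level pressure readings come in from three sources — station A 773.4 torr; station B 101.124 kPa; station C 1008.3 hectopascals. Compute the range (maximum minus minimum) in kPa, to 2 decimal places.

station A: 773.4 mmHg = 103.1115 kPa.
station C: 1008.3 hPa = 100.8300 kPa.
Spread: 103.1115 − 100.8300 = 2.28 kPa.

2.28 kPa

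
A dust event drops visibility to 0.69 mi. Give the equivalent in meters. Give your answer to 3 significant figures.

1110 m

1 SM = 1609.34 m, so 0.69 × 1609.34 = 1110 m.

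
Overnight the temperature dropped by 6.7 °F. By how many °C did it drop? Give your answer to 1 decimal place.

3.7 °C

A change of 1 °C equals a change of 1.8 °F: Δ°C = 6.7 × 0.5556 = 3.7 °C.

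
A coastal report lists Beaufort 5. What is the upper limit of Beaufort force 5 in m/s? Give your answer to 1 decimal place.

10.7 m/s

Beaufort 5 (fresh breeze) spans 8.0–10.7 m/s.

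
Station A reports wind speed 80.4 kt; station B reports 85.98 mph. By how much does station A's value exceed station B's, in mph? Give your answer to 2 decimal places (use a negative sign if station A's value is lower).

station A: 80.4 kt = 92.5227 mph.
Difference: 92.5227 − 85.9800 = 6.54 mph.

6.54 mph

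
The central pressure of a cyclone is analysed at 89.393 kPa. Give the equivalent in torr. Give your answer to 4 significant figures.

1 kPa = 7.50062 mmHg, so 89.393 × 7.50062 = 670.5 mmHg.

670.5 mmHg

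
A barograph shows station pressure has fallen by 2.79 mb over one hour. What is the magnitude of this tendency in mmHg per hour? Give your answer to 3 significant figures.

2.09 mmHg per hour

2.79 mb / 1 h × 0.750062 mmHg/mb = 2.09 mmHg/h.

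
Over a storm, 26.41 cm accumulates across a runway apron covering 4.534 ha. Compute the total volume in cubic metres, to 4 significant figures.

Depth: 26.41 cm × 10 = 264.1 mm.
Area: 4.534 ha = 45340 m².
1 mm over 1 m² is 1 L, so volume = 264.1 × 45340 = 11974294 L = 11970 m³.

11970 cubic metres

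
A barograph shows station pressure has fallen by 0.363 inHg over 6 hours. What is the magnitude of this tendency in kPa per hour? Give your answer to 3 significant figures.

0.205 kPa per hour

0.363 inHg / 6 h × 3.38639 kPa/inHg = 0.205 kPa/h.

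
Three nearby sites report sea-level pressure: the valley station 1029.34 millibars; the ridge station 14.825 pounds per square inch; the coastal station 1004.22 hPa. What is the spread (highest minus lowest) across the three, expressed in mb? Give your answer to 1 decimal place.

the ridge station: 14.825 psi = 1022.148 mb.
the coastal station: 1004.22 hPa = 1004.220 mb.
Spread: 1029.340 − 1004.220 = 25.1 mb.

25.1 mb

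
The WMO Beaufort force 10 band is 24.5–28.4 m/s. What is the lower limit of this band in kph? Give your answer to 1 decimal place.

88.2 km/h

24.5–28.4 m/s × 3.6 = 88.2–102.2 km/h.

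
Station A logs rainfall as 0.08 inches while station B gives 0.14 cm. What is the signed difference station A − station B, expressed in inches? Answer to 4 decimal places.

station B: 0.14 cm = 0.055118 in.
Difference: 0.080000 − 0.055118 = 0.0249 in.

0.0249 in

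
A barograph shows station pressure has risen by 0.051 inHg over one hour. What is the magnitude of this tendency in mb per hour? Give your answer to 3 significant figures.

0.051 inHg / 1 h × 33.8639 mb/inHg = 1.73 mb/h.

1.73 mb per hour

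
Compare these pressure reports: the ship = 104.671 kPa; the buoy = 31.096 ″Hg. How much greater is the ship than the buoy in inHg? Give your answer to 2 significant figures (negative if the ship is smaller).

the ship: 104.671 kPa = 30.9093 inHg.
Difference: 30.9093 − 31.0960 = -0.19 inHg.

-0.19 inHg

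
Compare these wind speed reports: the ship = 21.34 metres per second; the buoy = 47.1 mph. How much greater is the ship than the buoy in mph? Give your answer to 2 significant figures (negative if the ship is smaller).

0.64 mph

the ship: 21.34 m/s = 47.7362 mph.
Difference: 47.7362 − 47.1000 = 0.64 mph.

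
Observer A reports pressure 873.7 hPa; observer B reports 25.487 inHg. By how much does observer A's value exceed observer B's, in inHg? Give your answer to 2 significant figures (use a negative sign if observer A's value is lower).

observer A: 873.7 hPa = 25.8003 inHg.
Difference: 25.8003 − 25.4870 = 0.31 inHg.

0.31 inHg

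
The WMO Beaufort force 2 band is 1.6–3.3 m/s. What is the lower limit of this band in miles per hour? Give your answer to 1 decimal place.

3.6 mph

1.6–3.3 m/s × 2.237 = 3.6–7.4 mph.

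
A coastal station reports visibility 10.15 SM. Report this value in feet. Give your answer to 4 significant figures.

53590 ft

1 SM = 5280 ft, so 10.15 × 5280 = 53590 ft.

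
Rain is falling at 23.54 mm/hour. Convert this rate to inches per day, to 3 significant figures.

22.2 in/day

23.54 mm/hour × 0.0393701 in/mm × 24 hour/day = 22.2 in/day.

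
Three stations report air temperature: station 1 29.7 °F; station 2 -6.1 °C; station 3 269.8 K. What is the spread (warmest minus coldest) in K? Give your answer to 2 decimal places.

station 1: 29.7 °F = -1.278 °C.
station 3: 269.8 K = -3.350 °C.
Spread: (-1.278) − (-6.100) = 4.822 °C.

4.82 K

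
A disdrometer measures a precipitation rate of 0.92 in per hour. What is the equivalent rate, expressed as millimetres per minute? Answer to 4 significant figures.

0.92 in/hour × 25.4 mm/in × 0.0166667 hour/minute = 0.3895 mm/minute.

0.3895 mm/minute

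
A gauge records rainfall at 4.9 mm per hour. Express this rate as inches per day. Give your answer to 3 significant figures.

4.9 mm/hour × 0.0393701 in/mm × 24 hour/day = 4.63 in/day.

4.63 in/day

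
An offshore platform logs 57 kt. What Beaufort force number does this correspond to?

57 kt lies in the Beaufort 11 band (violent storm, 56–63 kt).

Beaufort force 11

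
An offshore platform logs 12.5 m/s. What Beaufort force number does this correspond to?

Beaufort force 6

12.5 m/s lies in the Beaufort 6 band (strong breeze, 10.8–13.8 m/s).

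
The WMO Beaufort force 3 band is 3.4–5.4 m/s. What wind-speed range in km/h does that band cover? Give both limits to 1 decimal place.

3.4–5.4 m/s × 3.6 = 12.2–19.4 km/h.

12.2 to 19.4 km/h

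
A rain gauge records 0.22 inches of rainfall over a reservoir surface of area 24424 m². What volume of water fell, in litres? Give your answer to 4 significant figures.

136500 litres

Depth: 0.22 in × 25.4 = 5.588 mm.
1 mm over 1 m² is 1 L, so volume = 5.588 × 24424 = 136481.31 L ≈ 136500 L.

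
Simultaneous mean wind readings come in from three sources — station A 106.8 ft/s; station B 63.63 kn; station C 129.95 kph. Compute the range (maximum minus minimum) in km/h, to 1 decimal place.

12.8 km/h

station A: 106.8 ft/s = 117.190 km/h.
station B: 63.63 kt = 117.843 km/h.
Spread: 129.950 − 117.190 = 12.8 km/h.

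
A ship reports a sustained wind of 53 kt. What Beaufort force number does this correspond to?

53 kt lies in the Beaufort 10 band (storm, 48–55 kt).

Beaufort force 10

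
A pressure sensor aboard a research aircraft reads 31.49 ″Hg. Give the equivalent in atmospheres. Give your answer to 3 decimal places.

1.052 atm

1 inHg = 0.0334211 atm, so 31.49 × 0.0334211 = 1.052 atm.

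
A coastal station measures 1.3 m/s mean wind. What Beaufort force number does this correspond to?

Beaufort force 1

1.3 m/s lies in the Beaufort 1 band (light air, 0.3–1.5 m/s).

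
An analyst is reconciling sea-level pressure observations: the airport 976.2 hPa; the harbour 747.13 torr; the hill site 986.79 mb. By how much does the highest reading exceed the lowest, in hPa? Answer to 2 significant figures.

20 hPa

the harbour: 747.13 mmHg = 996.09 hPa.
the hill site: 986.79 mb = 986.79 hPa.
Spread: 996.09 − 976.20 = 20 hPa.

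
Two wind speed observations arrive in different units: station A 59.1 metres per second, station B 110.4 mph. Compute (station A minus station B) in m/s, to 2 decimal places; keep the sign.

station B: 110.4 mph = 49.3532 m/s.
Difference: 59.1000 − 49.3532 = 9.75 m/s.

9.75 m/s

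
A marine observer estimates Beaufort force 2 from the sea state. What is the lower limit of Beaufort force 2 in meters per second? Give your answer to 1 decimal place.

Beaufort 2 (light breeze) spans 1.6–3.3 m/s.

1.6 m/s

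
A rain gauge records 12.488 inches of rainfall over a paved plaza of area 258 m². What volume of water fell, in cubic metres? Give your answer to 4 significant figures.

81.84 cubic metres

Depth: 12.488 in × 25.4 = 317.1952 mm.
1 mm over 1 m² is 1 L, so volume = 317.1952 × 258 = 81836.362 L = 81.84 m³.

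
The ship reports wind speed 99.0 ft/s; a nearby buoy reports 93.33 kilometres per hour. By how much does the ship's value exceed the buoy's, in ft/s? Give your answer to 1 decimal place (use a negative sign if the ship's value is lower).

the buoy: 93.33 km/h = 85.056 ft/s.
Difference: 99.000 − 85.056 = 13.9 ft/s.

13.9 ft/s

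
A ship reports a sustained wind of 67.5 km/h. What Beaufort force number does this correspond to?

Beaufort force 8

67.5 km/h = 18.8 m/s, which is Beaufort 8 (gale, 17.2–20.7 m/s).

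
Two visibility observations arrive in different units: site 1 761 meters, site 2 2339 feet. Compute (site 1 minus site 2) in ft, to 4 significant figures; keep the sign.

site 1: 761 m = 2496.719 ft.
Difference: 2496.719 − 2339.000 = 157.7 ft.

157.7 ft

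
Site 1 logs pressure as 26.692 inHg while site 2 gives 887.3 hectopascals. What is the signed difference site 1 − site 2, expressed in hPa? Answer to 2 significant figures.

site 1: 26.692 inHg = 903.89 hPa.
Difference: 903.89 − 887.30 = 17 hPa.

17 hPa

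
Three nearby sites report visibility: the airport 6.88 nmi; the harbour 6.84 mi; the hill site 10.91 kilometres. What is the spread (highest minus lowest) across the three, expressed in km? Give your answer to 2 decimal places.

the airport: 6.88 nmi = 12.7418 km.
the harbour: 6.84 SM = 11.0079 km.
Spread: 12.7418 − 10.9100 = 1.83 km.

1.83 km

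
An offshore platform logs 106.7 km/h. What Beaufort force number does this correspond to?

Beaufort force 11

106.7 km/h = 29.6 m/s, which is Beaufort 11 (violent storm, 28.5–32.6 m/s).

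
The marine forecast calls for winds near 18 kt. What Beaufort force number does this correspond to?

18 kt lies in the Beaufort 5 band (fresh breeze, 17–21 kt).

Beaufort force 5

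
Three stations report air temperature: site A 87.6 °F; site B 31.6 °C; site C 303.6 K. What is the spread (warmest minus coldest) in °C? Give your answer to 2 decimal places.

site A: 87.6 °F = 30.889 °C.
site C: 303.6 K = 30.450 °C.
Spread: 31.600 − 30.450 = 1.150 °C.

1.15 °C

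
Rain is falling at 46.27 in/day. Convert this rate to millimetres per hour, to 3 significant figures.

46.27 in/day × 25.4 mm/in × 0.0416667 day/hour = 49.0 mm/hour.

49.0 mm/hour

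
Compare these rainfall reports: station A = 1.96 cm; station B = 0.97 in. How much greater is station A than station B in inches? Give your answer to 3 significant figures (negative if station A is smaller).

-0.198 in

station A: 1.96 cm = 0.77165 in.
Difference: 0.77165 − 0.97000 = -0.198 in.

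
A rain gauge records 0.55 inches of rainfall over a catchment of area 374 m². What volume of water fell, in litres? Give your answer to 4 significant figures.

5225 litres

Depth: 0.55 in × 25.4 = 13.97 mm.
1 mm over 1 m² is 1 L, so volume = 13.97 × 374 = 5224.78 L ≈ 5225 L.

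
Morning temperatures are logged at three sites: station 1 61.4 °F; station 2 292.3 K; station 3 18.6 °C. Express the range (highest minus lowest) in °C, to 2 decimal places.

station 1: 61.4 °F = 16.333 °C.
station 2: 292.3 K = 19.150 °C.
Spread: 19.150 − 16.333 = 2.817 °C.

2.82 °C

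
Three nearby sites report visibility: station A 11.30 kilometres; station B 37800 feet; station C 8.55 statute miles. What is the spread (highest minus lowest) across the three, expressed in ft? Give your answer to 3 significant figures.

8070 ft

station A: 11.30 km = 37073.49 ft.
station C: 8.55 SM = 45144.00 ft.
Spread: 45144.00 − 37073.49 = 8070 ft.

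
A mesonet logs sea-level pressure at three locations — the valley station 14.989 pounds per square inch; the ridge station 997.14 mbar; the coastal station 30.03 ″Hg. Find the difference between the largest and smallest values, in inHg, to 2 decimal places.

1.07 inHg

the valley station: 14.989 psi = 30.5179 inHg.
the ridge station: 997.14 mb = 29.4455 inHg.
Spread: 30.5179 − 29.4455 = 1.07 inHg.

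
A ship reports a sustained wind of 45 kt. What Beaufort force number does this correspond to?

Beaufort force 9

45 kt lies in the Beaufort 9 band (strong gale, 41–47 kt).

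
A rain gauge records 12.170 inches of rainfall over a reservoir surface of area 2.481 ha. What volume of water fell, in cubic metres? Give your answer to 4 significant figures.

7669 cubic metres

Depth: 12.170 in × 25.4 = 309.118 mm.
Area: 2.481 ha = 24810 m².
1 mm over 1 m² is 1 L, so volume = 309.118 × 24810 = 7669217.6 L = 7669 m³.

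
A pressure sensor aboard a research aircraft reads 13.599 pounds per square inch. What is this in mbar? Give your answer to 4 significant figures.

937.6 mb

1 psi = 68.9476 mb, so 13.599 × 68.9476 = 937.6 mb.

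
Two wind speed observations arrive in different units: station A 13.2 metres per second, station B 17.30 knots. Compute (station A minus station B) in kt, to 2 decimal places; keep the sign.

station A: 13.2 m/s = 25.6587 kt.
Difference: 25.6587 − 17.3000 = 8.36 kt.

8.36 kt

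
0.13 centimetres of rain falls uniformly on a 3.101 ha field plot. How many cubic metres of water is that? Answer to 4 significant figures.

40.31 cubic metres

Depth: 0.13 cm × 10 = 1.3 mm.
Area: 3.101 ha = 31010 m².
1 mm over 1 m² is 1 L, so volume = 1.3 × 31010 = 40313 L = 40.31 m³.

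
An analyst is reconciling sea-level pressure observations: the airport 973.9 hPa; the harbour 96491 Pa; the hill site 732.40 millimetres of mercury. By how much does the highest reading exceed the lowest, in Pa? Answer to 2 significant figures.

1200 Pa

the airport: 973.9 hPa = 97390.00 Pa.
the hill site: 732.40 mmHg = 97645.32 Pa.
Spread: 97645.32 − 96491.00 = 1200 Pa.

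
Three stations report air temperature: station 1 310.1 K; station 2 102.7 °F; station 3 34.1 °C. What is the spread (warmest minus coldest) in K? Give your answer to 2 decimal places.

station 1: 310.1 K = 36.950 °C.
station 2: 102.7 °F = 39.278 °C.
Spread: 39.278 − 34.100 = 5.178 °C.

5.18 K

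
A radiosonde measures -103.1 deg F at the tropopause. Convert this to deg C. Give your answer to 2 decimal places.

-75.06 °C

°C = (°F − 32) × 5/9 = (-103.1 − 32) / 1.8 = -75.06 °C.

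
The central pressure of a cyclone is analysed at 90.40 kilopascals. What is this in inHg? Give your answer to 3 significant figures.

1 kPa = 0.2953 inHg, so 90.40 × 0.2953 = 26.7 inHg.

26.7 inHg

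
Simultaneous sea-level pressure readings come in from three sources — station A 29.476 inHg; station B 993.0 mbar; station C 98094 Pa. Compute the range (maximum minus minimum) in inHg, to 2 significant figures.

0.51 inHg

station B: 993.0 mb = 29.3233 inHg.
station C: 98094 Pa = 28.9671 inHg.
Spread: 29.4760 − 28.9671 = 0.51 inHg.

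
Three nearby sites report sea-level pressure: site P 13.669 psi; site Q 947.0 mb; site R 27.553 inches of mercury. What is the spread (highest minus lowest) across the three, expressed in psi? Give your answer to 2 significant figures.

site Q: 947.0 mb = 13.7351 psi.
site R: 27.553 inHg = 13.5328 psi.
Spread: 13.7351 − 13.5328 = 0.20 psi.

0.20 psi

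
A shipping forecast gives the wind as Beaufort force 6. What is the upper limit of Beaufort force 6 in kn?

Beaufort 6 (strong breeze) spans 22–27 knots.

27 kt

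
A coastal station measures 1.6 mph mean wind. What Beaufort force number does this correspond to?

Beaufort force 1

1.6 mph = 0.7 m/s, which is Beaufort 1 (light air, 0.3–1.5 m/s).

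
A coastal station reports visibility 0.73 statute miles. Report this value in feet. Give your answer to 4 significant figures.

3854 ft

1 SM = 5280 ft, so 0.73 × 5280 = 3854 ft.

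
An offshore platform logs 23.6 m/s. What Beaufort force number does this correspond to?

23.6 m/s lies in the Beaufort 9 band (strong gale, 20.8–24.4 m/s).

Beaufort force 9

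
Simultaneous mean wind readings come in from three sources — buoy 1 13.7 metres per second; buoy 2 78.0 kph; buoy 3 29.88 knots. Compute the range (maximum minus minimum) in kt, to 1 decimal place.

15.5 kt

buoy 1: 13.7 m/s = 26.631 kt.
buoy 2: 78.0 km/h = 42.117 kt.
Spread: 42.117 − 26.631 = 15.5 kt.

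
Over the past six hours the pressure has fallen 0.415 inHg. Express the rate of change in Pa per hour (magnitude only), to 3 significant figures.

0.415 inHg / 6 h × 3386.39 Pa/inHg = 234 Pa/h.

234 Pa per hour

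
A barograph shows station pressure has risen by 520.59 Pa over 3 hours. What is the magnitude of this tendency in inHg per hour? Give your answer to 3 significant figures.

520.59 Pa / 3 h × 0.0002953 inHg/Pa = 0.0512 inHg/h.

0.0512 inHg per hour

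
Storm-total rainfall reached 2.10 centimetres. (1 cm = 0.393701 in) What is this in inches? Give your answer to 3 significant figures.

1 cm = 0.393701 in, so 2.10 × 0.393701 = 0.827 in.

0.827 in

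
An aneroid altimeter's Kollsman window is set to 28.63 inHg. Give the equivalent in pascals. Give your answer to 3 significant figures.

1 inHg = 3386.39 Pa, so 28.63 × 3386.39 = 97000 Pa.

97000 Pa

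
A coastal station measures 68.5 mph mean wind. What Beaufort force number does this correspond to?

68.5 mph = 30.6 m/s, which is Beaufort 11 (violent storm, 28.5–32.6 m/s).

Beaufort force 11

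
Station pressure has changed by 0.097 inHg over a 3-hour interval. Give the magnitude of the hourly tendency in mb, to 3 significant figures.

0.097 inHg / 3 h × 33.8639 mb/inHg = 1.09 mb/h.

1.09 mb per hour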